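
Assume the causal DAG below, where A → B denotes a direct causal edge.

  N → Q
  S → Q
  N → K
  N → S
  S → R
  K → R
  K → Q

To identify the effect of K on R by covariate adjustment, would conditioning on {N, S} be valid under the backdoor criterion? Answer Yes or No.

Backdoor paths from K to R (paths whose first edge points into K):
  P1: K <- N -> S -> R
  P2: K <- N -> Q <- S -> R
Condition 1 (no descendant of K in the set): holds — descendants of K are {Q, R}; none are in {N, S}.
Condition 2 (every backdoor path blocked by {N, S}):
  P1: blocked at fork node N ∈ conditioning set.
  P2: blocked at fork node N ∈ conditioning set.
{N, S} satisfies the backdoor criterion.

Yes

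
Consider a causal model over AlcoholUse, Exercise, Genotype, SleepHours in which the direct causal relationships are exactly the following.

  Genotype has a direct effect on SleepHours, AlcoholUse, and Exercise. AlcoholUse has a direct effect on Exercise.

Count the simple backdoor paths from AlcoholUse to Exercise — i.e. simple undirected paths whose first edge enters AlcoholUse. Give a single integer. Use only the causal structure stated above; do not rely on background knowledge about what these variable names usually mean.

1

A backdoor path from AlcoholUse to Exercise is any simple undirected path whose first edge points into AlcoholUse (i.e. leaves AlcoholUse via a parent).
Parents of AlcoholUse: {Genotype}.
Enumerating:
  P1: AlcoholUse <- Genotype -> Exercise
That exhausts the simple backdoor paths. Count: 1.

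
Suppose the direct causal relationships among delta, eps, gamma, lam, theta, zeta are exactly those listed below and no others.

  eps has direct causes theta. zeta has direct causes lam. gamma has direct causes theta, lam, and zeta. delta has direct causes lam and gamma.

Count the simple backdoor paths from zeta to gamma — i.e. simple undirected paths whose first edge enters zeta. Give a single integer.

A backdoor path from zeta to gamma is any simple undirected path whose first edge points into zeta (i.e. leaves zeta via a parent).
Parents of zeta: {lam}.
Enumerating:
  P1: zeta <- lam -> gamma
  P2: zeta <- lam -> delta <- gamma
That exhausts the simple backdoor paths. Count: 2.

2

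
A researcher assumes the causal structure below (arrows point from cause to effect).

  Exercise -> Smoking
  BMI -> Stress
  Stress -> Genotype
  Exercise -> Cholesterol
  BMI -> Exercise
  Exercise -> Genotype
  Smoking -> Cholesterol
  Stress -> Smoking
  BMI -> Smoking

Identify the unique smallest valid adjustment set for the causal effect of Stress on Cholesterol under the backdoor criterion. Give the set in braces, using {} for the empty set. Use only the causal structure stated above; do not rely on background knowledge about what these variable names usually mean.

Variables eligible for adjustment (non-descendants of Stress, excluding Stress and Cholesterol): {BMI, Exercise}.
Backdoor paths from Stress to Cholesterol:
  P1: Stress <- BMI -> Exercise -> Smoking -> Cholesterol
  P2: Stress <- BMI -> Exercise -> Cholesterol
  P3: Stress <- BMI -> Smoking <- Exercise -> Cholesterol
  P4: Stress <- BMI -> Smoking -> Cholesterol
The empty set is not sufficient: P1 (Stress <- BMI -> Exercise -> Smoking -> Cholesterol) has no collider blocking it and no conditioned non-collider, so it is open.
Try {BMI}:
  P1: blocked at fork node BMI ∈ conditioning set.
  P2: blocked at fork node BMI ∈ conditioning set.
  P3: blocked at fork node BMI ∈ conditioning set.
  P4: blocked at fork node BMI ∈ conditioning set.
{BMI} contains no descendant of Stress and blocks every backdoor path.
No other singleton works — e.g. {Exercise} leaves P4 open — so {BMI} is the unique smallest valid adjustment set.

{BMI}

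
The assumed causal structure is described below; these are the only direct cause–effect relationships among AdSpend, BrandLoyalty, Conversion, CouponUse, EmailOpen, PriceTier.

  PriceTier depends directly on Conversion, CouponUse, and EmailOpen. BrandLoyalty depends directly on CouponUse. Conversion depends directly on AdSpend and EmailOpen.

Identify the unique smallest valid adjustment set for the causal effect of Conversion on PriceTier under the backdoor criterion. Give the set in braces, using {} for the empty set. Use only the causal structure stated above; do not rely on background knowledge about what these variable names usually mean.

Variables eligible for adjustment (non-descendants of Conversion, excluding Conversion and PriceTier): {AdSpend, BrandLoyalty, CouponUse, EmailOpen}.
Backdoor paths from Conversion to PriceTier:
  P1: Conversion <- EmailOpen -> PriceTier
The empty set is not sufficient: P1 (Conversion <- EmailOpen -> PriceTier) has no collider blocking it and no conditioned non-collider, so it is open.
Try {EmailOpen}:
  P1: blocked at fork node EmailOpen ∈ conditioning set.
{EmailOpen} contains no descendant of Conversion and blocks every backdoor path.
No other singleton works — e.g. {AdSpend} leaves P1 open — so {EmailOpen} is the unique smallest valid adjustment set.

{EmailOpen}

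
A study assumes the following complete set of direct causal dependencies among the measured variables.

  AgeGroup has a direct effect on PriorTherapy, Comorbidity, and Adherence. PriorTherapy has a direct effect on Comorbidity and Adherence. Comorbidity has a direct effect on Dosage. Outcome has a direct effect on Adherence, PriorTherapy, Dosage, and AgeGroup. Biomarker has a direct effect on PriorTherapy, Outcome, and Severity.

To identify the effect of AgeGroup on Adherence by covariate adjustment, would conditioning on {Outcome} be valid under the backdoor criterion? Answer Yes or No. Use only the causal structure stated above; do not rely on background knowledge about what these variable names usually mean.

Backdoor paths from AgeGroup to Adherence (paths whose first edge points into AgeGroup):
  P1: AgeGroup <- Outcome <- Biomarker -> PriorTherapy -> Adherence
  P2: AgeGroup <- Outcome -> PriorTherapy -> Adherence
  P3: AgeGroup <- Outcome -> Dosage <- Comorbidity <- PriorTherapy -> Adherence
  P4: AgeGroup <- Outcome -> Adherence
Condition 1 (no descendant of AgeGroup in the set): holds — descendants of AgeGroup are {Adherence, Comorbidity, Dosage, PriorTherapy}; none are in {Outcome}.
Condition 2 (every backdoor path blocked by {Outcome}):
  P1: blocked at chain node Outcome ∈ conditioning set.
  P2: blocked at fork node Outcome ∈ conditioning set.
  P3: blocked at fork node Outcome ∈ conditioning set.
  P4: blocked at fork node Outcome ∈ conditioning set.
{Outcome} satisfies the backdoor criterion.

Yes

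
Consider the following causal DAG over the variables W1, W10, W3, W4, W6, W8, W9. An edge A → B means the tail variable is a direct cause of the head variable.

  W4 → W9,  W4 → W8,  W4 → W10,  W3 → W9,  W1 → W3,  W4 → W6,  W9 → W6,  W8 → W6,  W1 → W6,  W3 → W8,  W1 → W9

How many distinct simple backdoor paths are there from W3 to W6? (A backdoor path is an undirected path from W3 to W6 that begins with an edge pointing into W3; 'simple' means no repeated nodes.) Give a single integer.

A backdoor path from W3 to W6 is any simple undirected path whose first edge points into W3 (i.e. leaves W3 via a parent).
Parents of W3: {W1}.
Enumerating:
  P1: W3 <- W1 -> W9 <- W4 -> W8 -> W6
  P2: W3 <- W1 -> W9 <- W4 -> W6
  P3: W3 <- W1 -> W9 -> W6
  P4: W3 <- W1 -> W6
That exhausts the simple backdoor paths. Count: 4.

4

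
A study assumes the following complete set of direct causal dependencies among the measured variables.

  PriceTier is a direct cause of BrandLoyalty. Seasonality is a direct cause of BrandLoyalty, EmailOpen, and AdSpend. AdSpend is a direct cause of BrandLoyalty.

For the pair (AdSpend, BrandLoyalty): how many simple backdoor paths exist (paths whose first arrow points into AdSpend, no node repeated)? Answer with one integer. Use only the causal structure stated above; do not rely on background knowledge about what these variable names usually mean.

A backdoor path from AdSpend to BrandLoyalty is any simple undirected path whose first edge points into AdSpend (i.e. leaves AdSpend via a parent).
Parents of AdSpend: {Seasonality}.
Enumerating:
  P1: AdSpend <- Seasonality -> BrandLoyalty
That exhausts the simple backdoor paths. Count: 1.

1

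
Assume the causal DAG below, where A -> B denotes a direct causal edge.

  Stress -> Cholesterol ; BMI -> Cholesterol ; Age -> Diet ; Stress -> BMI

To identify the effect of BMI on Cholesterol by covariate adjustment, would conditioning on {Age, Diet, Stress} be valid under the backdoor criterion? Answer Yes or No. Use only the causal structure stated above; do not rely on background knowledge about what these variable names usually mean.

Backdoor paths from BMI to Cholesterol (paths whose first edge points into BMI):
  P1: BMI <- Stress -> Cholesterol
Condition 1 (no descendant of BMI in the set): holds — descendants of BMI are {Cholesterol}; none are in {Age, Diet, Stress}.
Condition 2 (every backdoor path blocked by {Age, Diet, Stress}):
  P1: blocked at fork node Stress ∈ conditioning set.
{Age, Diet, Stress} satisfies the backdoor criterion.

Yes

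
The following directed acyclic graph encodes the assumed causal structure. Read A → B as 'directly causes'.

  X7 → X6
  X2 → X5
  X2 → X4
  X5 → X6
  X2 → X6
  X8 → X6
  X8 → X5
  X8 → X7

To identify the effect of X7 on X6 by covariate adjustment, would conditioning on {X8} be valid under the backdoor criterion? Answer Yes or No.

Yes

Backdoor paths from X7 to X6 (paths whose first edge points into X7):
  P1: X7 <- X8 -> X5 <- X2 -> X6
  P2: X7 <- X8 -> X5 -> X6
  P3: X7 <- X8 -> X6
Condition 1 (no descendant of X7 in the set): holds — descendants of X7 are {X6}; none are in {X8}.
Condition 2 (every backdoor path blocked by {X8}):
  P1: blocked at fork node X8 ∈ conditioning set.
  P2: blocked at fork node X8 ∈ conditioning set.
  P3: blocked at fork node X8 ∈ conditioning set.
{X8} satisfies the backdoor criterion.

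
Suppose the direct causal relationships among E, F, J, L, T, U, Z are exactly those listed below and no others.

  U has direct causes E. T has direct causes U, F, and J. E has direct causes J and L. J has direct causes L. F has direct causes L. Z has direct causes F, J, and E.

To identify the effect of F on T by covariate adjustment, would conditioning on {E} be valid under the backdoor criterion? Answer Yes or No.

No

Backdoor paths from F to T (paths whose first edge points into F):
  P1: F <- L -> J -> E -> U -> T
  P2: F <- L -> J -> Z <- E -> U -> T
  P3: F <- L -> J -> T
  P4: F <- L -> E <- J -> T
  P5: F <- L -> E -> U -> T
  P6: F <- L -> E -> Z <- J -> T
Condition 1 (no descendant of F in the set): holds — descendants of F are {T, Z}; none are in {E}.
Condition 2 (every backdoor path blocked by {E}):
  P1: blocked at chain node E ∈ conditioning set.
  P2: blocked at collider Z (neither it nor any descendant is in the conditioning set).
  P3: open — no interior node is in the conditioning set.
  P4: open — collider(s) E are conditioned on (or have a conditioned descendant) and no non-collider on the path is in the set.
  P5: blocked at chain node E ∈ conditioning set.
  P6: blocked at chain node E ∈ conditioning set.
{E} does not satisfy the backdoor criterion.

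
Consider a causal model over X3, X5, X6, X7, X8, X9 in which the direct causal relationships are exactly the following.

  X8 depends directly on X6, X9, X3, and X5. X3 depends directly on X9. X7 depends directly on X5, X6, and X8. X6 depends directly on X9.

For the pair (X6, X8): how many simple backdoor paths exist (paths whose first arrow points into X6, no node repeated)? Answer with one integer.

2

A backdoor path from X6 to X8 is any simple undirected path whose first edge points into X6 (i.e. leaves X6 via a parent).
Parents of X6: {X9}.
Enumerating:
  P1: X6 <- X9 -> X3 -> X8
  P2: X6 <- X9 -> X8
That exhausts the simple backdoor paths. Count: 2.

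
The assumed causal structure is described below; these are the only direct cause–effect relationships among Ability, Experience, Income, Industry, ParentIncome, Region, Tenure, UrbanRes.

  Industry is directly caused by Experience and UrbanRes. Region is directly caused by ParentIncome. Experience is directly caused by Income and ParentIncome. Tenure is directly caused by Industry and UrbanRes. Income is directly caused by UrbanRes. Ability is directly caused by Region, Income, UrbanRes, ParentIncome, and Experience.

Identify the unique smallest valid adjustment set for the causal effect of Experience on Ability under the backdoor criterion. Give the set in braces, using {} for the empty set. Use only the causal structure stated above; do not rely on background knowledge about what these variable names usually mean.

{Income, ParentIncome}

Variables eligible for adjustment (non-descendants of Experience, excluding Experience and Ability): {Income, ParentIncome, Region, UrbanRes}.
Backdoor paths from Experience to Ability:
  P1: Experience <- ParentIncome -> Region -> Ability
  P2: Experience <- ParentIncome -> Ability
  P3: Experience <- Income <- UrbanRes -> Ability
  P4: Experience <- Income -> Ability
The empty set is not sufficient: P1 (Experience <- ParentIncome -> Region -> Ability) has no collider blocking it and no conditioned non-collider, so it is open.
Try {Income, ParentIncome}:
  P1: blocked at fork node ParentIncome ∈ conditioning set.
  P2: blocked at fork node ParentIncome ∈ conditioning set.
  P3: blocked at chain node Income ∈ conditioning set.
  P4: blocked at fork node Income ∈ conditioning set.
{Income, ParentIncome} contains no descendant of Experience and blocks every backdoor path.
Every element of {Income, ParentIncome} is needed (dropping Income leaves P3 open; dropping ParentIncome leaves P1 open), so no proper subset is valid.
Among all size-2 subsets of the eligible variables, only {Income, ParentIncome} blocks every backdoor path, so it is the unique smallest valid adjustment set.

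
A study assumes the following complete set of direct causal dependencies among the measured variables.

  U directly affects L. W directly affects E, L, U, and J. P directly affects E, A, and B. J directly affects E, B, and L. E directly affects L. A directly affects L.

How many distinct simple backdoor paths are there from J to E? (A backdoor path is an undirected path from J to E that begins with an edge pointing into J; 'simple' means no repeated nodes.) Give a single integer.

5

A backdoor path from J to E is any simple undirected path whose first edge points into J (i.e. leaves J via a parent).
Parents of J: {W}.
Enumerating:
  P1: J <- W -> U -> L <- A <- P -> E
  P2: J <- W -> U -> L <- E
  P3: J <- W -> E
  P4: J <- W -> L <- A <- P -> E
  P5: J <- W -> L <- E
That exhausts the simple backdoor paths. Count: 5.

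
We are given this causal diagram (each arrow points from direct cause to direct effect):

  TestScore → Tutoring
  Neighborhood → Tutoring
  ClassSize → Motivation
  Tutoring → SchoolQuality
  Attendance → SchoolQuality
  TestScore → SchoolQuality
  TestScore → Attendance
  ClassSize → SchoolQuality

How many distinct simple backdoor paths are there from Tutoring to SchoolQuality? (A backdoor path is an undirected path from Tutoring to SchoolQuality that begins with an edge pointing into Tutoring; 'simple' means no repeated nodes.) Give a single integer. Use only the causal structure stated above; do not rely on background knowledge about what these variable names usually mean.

A backdoor path from Tutoring to SchoolQuality is any simple undirected path whose first edge points into Tutoring (i.e. leaves Tutoring via a parent).
Parents of Tutoring: {Neighborhood, TestScore}.
Enumerating:
  P1: Tutoring <- TestScore -> Attendance -> SchoolQuality
  P2: Tutoring <- TestScore -> SchoolQuality
That exhausts the simple backdoor paths. Count: 2.

2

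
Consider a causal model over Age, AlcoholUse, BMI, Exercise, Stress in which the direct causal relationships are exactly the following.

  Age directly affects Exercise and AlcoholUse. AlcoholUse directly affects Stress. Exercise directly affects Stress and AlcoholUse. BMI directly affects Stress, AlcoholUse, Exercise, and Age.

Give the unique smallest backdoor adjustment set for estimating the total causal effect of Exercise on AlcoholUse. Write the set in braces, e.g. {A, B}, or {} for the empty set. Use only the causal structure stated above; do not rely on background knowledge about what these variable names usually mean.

Variables eligible for adjustment (non-descendants of Exercise, excluding Exercise and AlcoholUse): {Age, BMI}.
Backdoor paths from Exercise to AlcoholUse:
  P1: Exercise <- BMI -> Age -> AlcoholUse
  P2: Exercise <- BMI -> AlcoholUse
  P3: Exercise <- BMI -> Stress <- AlcoholUse
  P4: Exercise <- Age <- BMI -> AlcoholUse
  P5: Exercise <- Age <- BMI -> Stress <- AlcoholUse
  P6: Exercise <- Age -> AlcoholUse
The empty set is not sufficient: P1 (Exercise <- BMI -> Age -> AlcoholUse) has no collider blocking it and no conditioned non-collider, so it is open.
Try {Age, BMI}:
  P1: blocked at fork node BMI ∈ conditioning set.
  P2: blocked at fork node BMI ∈ conditioning set.
  P3: blocked at fork node BMI ∈ conditioning set.
  P4: blocked at chain node Age ∈ conditioning set.
  P5: blocked at chain node Age ∈ conditioning set.
  P6: blocked at fork node Age ∈ conditioning set.
{Age, BMI} contains no descendant of Exercise and blocks every backdoor path.
Every element of {Age, BMI} is needed (dropping Age leaves P6 open; dropping BMI leaves P2 open), so no proper subset is valid.
Among all size-2 subsets of the eligible variables, only {Age, BMI} blocks every backdoor path, so it is the unique smallest valid adjustment set.

{Age, BMI}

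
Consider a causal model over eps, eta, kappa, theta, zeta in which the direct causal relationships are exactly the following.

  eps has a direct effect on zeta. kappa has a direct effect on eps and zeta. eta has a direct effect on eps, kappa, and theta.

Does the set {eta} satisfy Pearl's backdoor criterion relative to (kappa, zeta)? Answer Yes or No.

Yes

Backdoor paths from kappa to zeta (paths whose first edge points into kappa):
  P1: kappa <- eta -> eps -> zeta
Condition 1 (no descendant of kappa in the set): holds — descendants of kappa are {eps, zeta}; none are in {eta}.
Condition 2 (every backdoor path blocked by {eta}):
  P1: blocked at fork node eta ∈ conditioning set.
{eta} satisfies the backdoor criterion.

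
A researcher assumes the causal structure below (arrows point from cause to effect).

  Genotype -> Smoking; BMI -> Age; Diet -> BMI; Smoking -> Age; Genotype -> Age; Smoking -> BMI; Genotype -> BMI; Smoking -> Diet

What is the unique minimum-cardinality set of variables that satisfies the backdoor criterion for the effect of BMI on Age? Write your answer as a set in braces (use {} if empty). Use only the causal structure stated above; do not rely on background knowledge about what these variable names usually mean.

Variables eligible for adjustment (non-descendants of BMI, excluding BMI and Age): {Diet, Genotype, Smoking}.
Backdoor paths from BMI to Age:
  P1: BMI <- Genotype -> Smoking -> Age
  P2: BMI <- Genotype -> Age
  P3: BMI <- Smoking <- Genotype -> Age
  P4: BMI <- Smoking -> Age
  P5: BMI <- Diet <- Smoking <- Genotype -> Age
  P6: BMI <- Diet <- Smoking -> Age
The empty set is not sufficient: P1 (BMI <- Genotype -> Smoking -> Age) has no collider blocking it and no conditioned non-collider, so it is open.
Try {Genotype, Smoking}:
  P1: blocked at fork node Genotype ∈ conditioning set.
  P2: blocked at fork node Genotype ∈ conditioning set.
  P3: blocked at chain node Smoking ∈ conditioning set.
  P4: blocked at fork node Smoking ∈ conditioning set.
  P5: blocked at chain node Smoking ∈ conditioning set.
  P6: blocked at fork node Smoking ∈ conditioning set.
{Genotype, Smoking} contains no descendant of BMI and blocks every backdoor path.
Every element of {Genotype, Smoking} is needed (dropping Genotype leaves P2 open; dropping Smoking leaves P4 open), so no proper subset is valid.
Among all size-2 subsets of the eligible variables, only {Genotype, Smoking} blocks every backdoor path, so it is the unique smallest valid adjustment set.

{Genotype, Smoking}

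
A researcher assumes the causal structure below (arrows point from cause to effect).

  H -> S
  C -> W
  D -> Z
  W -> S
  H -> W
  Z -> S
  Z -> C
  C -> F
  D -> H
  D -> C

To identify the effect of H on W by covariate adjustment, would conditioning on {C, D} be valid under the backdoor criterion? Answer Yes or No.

Yes

Backdoor paths from H to W (paths whose first edge points into H):
  P1: H <- D -> Z -> C -> W
  P2: H <- D -> Z -> S <- W
  P3: H <- D -> C <- Z -> S <- W
  P4: H <- D -> C -> W
Condition 1 (no descendant of H in the set): holds — descendants of H are {S, W}; none are in {C, D}.
Condition 2 (every backdoor path blocked by {C, D}):
  P1: blocked at fork node D ∈ conditioning set.
  P2: blocked at fork node D ∈ conditioning set.
  P3: blocked at fork node D ∈ conditioning set.
  P4: blocked at fork node D ∈ conditioning set.
{C, D} satisfies the backdoor criterion.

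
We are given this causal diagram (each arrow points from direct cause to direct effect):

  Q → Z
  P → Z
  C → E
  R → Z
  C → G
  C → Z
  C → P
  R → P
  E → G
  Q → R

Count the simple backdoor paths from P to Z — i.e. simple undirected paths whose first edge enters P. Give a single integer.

3

A backdoor path from P to Z is any simple undirected path whose first edge points into P (i.e. leaves P via a parent).
Parents of P: {C, R}.
Enumerating:
  P1: P <- C -> Z
  P2: P <- R <- Q -> Z
  P3: P <- R -> Z
That exhausts the simple backdoor paths. Count: 3.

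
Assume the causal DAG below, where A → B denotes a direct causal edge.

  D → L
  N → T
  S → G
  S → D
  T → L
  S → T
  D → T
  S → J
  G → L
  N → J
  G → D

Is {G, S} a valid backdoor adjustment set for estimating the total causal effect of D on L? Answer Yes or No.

Backdoor paths from D to L (paths whose first edge points into D):
  P1: D <- S -> G -> L
  P2: D <- S -> J <- N -> T -> L
  P3: D <- S -> T -> L
  P4: D <- G <- S -> J <- N -> T -> L
  P5: D <- G <- S -> T -> L
  P6: D <- G -> L
Condition 1 (no descendant of D in the set): holds — descendants of D are {L, T}; none are in {G, S}.
Condition 2 (every backdoor path blocked by {G, S}):
  P1: blocked at fork node S ∈ conditioning set.
  P2: blocked at fork node S ∈ conditioning set.
  P3: blocked at fork node S ∈ conditioning set.
  P4: blocked at chain node G ∈ conditioning set.
  P5: blocked at chain node G ∈ conditioning set.
  P6: blocked at fork node G ∈ conditioning set.
{G, S} satisfies the backdoor criterion.

Yes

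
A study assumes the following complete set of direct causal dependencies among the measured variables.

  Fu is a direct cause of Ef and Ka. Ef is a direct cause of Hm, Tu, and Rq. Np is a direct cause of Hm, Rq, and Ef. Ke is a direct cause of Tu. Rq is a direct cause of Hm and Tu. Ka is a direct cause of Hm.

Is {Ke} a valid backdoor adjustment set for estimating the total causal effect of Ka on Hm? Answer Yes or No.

No

Backdoor paths from Ka to Hm (paths whose first edge points into Ka):
  P1: Ka <- Fu -> Ef <- Np -> Rq -> Hm
  P2: Ka <- Fu -> Ef <- Np -> Hm
  P3: Ka <- Fu -> Ef -> Rq <- Np -> Hm
  P4: Ka <- Fu -> Ef -> Rq -> Hm
  P5: Ka <- Fu -> Ef -> Hm
  P6: Ka <- Fu -> Ef -> Tu <- Rq <- Np -> Hm
  P7: Ka <- Fu -> Ef -> Tu <- Rq -> Hm
Condition 1 (no descendant of Ka in the set): holds — descendants of Ka are {Hm}; none are in {Ke}.
Condition 2 (every backdoor path blocked by {Ke}):
  P1: blocked at collider Ef (neither it nor any descendant is in the conditioning set).
  P2: blocked at collider Ef (neither it nor any descendant is in the conditioning set).
  P3: blocked at collider Rq (neither it nor any descendant is in the conditioning set).
  P4: open — no interior node is in the conditioning set.
  P5: open — no interior node is in the conditioning set.
  P6: blocked at collider Tu (neither it nor any descendant is in the conditioning set).
  P7: blocked at collider Tu (neither it nor any descendant is in the conditioning set).
{Ke} does not satisfy the backdoor criterion.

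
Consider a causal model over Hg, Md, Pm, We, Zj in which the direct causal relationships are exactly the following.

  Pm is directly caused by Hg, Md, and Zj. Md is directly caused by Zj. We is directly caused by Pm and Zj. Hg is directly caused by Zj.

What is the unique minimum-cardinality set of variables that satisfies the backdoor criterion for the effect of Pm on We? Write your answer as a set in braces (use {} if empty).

Variables eligible for adjustment (non-descendants of Pm, excluding Pm and We): {Hg, Md, Zj}.
Backdoor paths from Pm to We:
  P1: Pm <- Zj -> We
  P2: Pm <- Hg <- Zj -> We
  P3: Pm <- Md <- Zj -> We
The empty set is not sufficient: P1 (Pm <- Zj -> We) has no collider blocking it and no conditioned non-collider, so it is open.
Try {Zj}:
  P1: blocked at fork node Zj ∈ conditioning set.
  P2: blocked at fork node Zj ∈ conditioning set.
  P3: blocked at fork node Zj ∈ conditioning set.
{Zj} contains no descendant of Pm and blocks every backdoor path.
No other singleton works — e.g. {Hg} leaves P1 open — so {Zj} is the unique smallest valid adjustment set.

{Zj}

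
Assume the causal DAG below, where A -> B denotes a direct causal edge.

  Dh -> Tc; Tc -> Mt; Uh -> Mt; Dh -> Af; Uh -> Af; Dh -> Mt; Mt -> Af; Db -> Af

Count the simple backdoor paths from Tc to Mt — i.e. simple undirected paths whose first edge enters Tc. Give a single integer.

A backdoor path from Tc to Mt is any simple undirected path whose first edge points into Tc (i.e. leaves Tc via a parent).
Parents of Tc: {Dh}.
Enumerating:
  P1: Tc <- Dh -> Mt
  P2: Tc <- Dh -> Af <- Uh -> Mt
  P3: Tc <- Dh -> Af <- Mt
That exhausts the simple backdoor paths. Count: 3.

3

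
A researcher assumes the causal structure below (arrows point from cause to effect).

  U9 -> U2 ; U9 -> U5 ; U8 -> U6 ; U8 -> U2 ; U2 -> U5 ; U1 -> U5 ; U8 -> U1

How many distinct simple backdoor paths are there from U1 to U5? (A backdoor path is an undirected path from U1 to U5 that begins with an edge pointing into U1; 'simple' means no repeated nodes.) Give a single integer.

A backdoor path from U1 to U5 is any simple undirected path whose first edge points into U1 (i.e. leaves U1 via a parent).
Parents of U1: {U8}.
Enumerating:
  P1: U1 <- U8 -> U2 <- U9 -> U5
  P2: U1 <- U8 -> U2 -> U5
That exhausts the simple backdoor paths. Count: 2.

2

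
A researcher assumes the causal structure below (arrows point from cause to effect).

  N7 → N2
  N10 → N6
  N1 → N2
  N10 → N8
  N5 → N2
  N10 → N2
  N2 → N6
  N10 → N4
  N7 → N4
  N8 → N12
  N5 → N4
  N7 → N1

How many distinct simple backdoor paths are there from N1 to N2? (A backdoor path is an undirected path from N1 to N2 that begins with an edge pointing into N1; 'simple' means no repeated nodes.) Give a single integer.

4

A backdoor path from N1 to N2 is any simple undirected path whose first edge points into N1 (i.e. leaves N1 via a parent).
Parents of N1: {N7}.
Enumerating:
  P1: N1 <- N7 -> N2
  P2: N1 <- N7 -> N4 <- N5 -> N2
  P3: N1 <- N7 -> N4 <- N10 -> N2
  P4: N1 <- N7 -> N4 <- N10 -> N6 <- N2
That exhausts the simple backdoor paths. Count: 4.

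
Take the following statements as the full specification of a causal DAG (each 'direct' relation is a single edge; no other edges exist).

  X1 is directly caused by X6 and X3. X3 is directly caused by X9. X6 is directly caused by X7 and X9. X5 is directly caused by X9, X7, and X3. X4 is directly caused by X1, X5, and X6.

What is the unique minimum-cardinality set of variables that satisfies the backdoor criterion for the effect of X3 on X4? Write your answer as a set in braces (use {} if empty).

{X9}

Variables eligible for adjustment (non-descendants of X3, excluding X3 and X4): {X6, X7, X9}.
Backdoor paths from X3 to X4:
  P1: X3 <- X9 -> X6 <- X7 -> X5 -> X4
  P2: X3 <- X9 -> X6 -> X1 -> X4
  P3: X3 <- X9 -> X6 -> X4
  P4: X3 <- X9 -> X5 <- X7 -> X6 -> X1 -> X4
  P5: X3 <- X9 -> X5 <- X7 -> X6 -> X4
  P6: X3 <- X9 -> X5 -> X4
The empty set is not sufficient: P2 (X3 <- X9 -> X6 -> X1 -> X4) has no collider blocking it and no conditioned non-collider, so it is open.
Try {X9}:
  P1: blocked at fork node X9 ∈ conditioning set.
  P2: blocked at fork node X9 ∈ conditioning set.
  P3: blocked at fork node X9 ∈ conditioning set.
  P4: blocked at fork node X9 ∈ conditioning set.
  P5: blocked at fork node X9 ∈ conditioning set.
  P6: blocked at fork node X9 ∈ conditioning set.
{X9} contains no descendant of X3 and blocks every backdoor path.
No other singleton works — e.g. {X7} leaves P2 open — so {X9} is the unique smallest valid adjustment set.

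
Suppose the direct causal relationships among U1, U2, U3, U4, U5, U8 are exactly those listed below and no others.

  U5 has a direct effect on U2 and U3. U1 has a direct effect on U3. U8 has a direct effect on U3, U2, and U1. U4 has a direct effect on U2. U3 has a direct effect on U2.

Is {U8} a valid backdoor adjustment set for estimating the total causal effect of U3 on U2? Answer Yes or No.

No

Backdoor paths from U3 to U2 (paths whose first edge points into U3):
  P1: U3 <- U8 -> U2
  P2: U3 <- U5 -> U2
  P3: U3 <- U1 <- U8 -> U2
Condition 1 (no descendant of U3 in the set): holds — descendants of U3 are {U2}; none are in {U8}.
Condition 2 (every backdoor path blocked by {U8}):
  P1: blocked at fork node U8 ∈ conditioning set.
  P2: open — no interior node is in the conditioning set.
  P3: blocked at fork node U8 ∈ conditioning set.
{U8} does not satisfy the backdoor criterion.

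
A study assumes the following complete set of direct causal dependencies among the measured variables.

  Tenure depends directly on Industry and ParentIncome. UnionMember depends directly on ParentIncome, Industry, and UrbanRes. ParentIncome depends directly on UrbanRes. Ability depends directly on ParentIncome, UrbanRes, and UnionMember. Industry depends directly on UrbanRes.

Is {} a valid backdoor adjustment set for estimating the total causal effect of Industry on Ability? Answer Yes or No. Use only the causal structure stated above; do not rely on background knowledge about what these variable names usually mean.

No

Backdoor paths from Industry to Ability (paths whose first edge points into Industry):
  P1: Industry <- UrbanRes -> ParentIncome -> UnionMember -> Ability
  P2: Industry <- UrbanRes -> ParentIncome -> Ability
  P3: Industry <- UrbanRes -> UnionMember <- ParentIncome -> Ability
  P4: Industry <- UrbanRes -> UnionMember -> Ability
  P5: Industry <- UrbanRes -> Ability
Condition 1 (no descendant of Industry in the set): holds — descendants of Industry are {Ability, Tenure, UnionMember}; none are in {}.
Condition 2 (every backdoor path blocked by {}):
  P1: open — no interior node is in the conditioning set.
  P2: open — no interior node is in the conditioning set.
  P3: blocked at collider UnionMember (neither it nor any descendant is in the conditioning set).
  P4: open — no interior node is in the conditioning set.
  P5: open — no interior node is in the conditioning set.
{} does not satisfy the backdoor criterion.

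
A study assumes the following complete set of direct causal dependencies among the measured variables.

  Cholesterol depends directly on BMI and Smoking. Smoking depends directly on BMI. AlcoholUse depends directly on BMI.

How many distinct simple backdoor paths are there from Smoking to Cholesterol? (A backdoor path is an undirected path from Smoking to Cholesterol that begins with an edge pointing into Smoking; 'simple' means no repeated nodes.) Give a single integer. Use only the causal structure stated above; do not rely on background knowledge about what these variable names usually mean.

A backdoor path from Smoking to Cholesterol is any simple undirected path whose first edge points into Smoking (i.e. leaves Smoking via a parent).
Parents of Smoking: {BMI}.
Enumerating:
  P1: Smoking <- BMI -> Cholesterol
That exhausts the simple backdoor paths. Count: 1.

1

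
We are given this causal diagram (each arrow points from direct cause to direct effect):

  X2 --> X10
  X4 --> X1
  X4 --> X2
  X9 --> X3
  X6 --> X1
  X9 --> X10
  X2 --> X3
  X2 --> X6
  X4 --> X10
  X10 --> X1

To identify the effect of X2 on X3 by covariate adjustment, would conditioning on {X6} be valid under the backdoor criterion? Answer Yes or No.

Backdoor paths from X2 to X3 (paths whose first edge points into X2):
  P1: X2 <- X4 -> X10 <- X9 -> X3
  P2: X2 <- X4 -> X1 <- X10 <- X9 -> X3
Condition 1 (no descendant of X2 in the set): FAILS — X6 is a descendant of X2.
Condition 2 (every backdoor path blocked by {X6}):
  P1: blocked at collider X10 (neither it nor any descendant is in the conditioning set).
  P2: blocked at collider X1 (neither it nor any descendant is in the conditioning set).
{X6} does not satisfy the backdoor criterion.

No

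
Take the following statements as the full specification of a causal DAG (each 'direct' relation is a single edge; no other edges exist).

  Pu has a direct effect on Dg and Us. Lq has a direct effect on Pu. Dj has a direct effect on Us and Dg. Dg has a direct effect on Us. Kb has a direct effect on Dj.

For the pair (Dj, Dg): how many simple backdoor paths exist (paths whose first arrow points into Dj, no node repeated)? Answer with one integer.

A backdoor path from Dj to Dg is any simple undirected path whose first edge points into Dj (i.e. leaves Dj via a parent).
Parents of Dj: {Kb}.
No simple path from any parent of Dj reaches Dg without revisiting Dj, so there are no backdoor paths.

0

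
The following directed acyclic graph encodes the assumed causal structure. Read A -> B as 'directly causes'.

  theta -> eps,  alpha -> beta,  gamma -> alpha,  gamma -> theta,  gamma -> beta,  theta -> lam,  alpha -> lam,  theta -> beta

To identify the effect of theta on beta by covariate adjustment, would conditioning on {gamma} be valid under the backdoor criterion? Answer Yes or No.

Yes

Backdoor paths from theta to beta (paths whose first edge points into theta):
  P1: theta <- gamma -> alpha -> beta
  P2: theta <- gamma -> beta
Condition 1 (no descendant of theta in the set): holds — descendants of theta are {beta, eps, lam}; none are in {gamma}.
Condition 2 (every backdoor path blocked by {gamma}):
  P1: blocked at fork node gamma ∈ conditioning set.
  P2: blocked at fork node gamma ∈ conditioning set.
{gamma} satisfies the backdoor criterion.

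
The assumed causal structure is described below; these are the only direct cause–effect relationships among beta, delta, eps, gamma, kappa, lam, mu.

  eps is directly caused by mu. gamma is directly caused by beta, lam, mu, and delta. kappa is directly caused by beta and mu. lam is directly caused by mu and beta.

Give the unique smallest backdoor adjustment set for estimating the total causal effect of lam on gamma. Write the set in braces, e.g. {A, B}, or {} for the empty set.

{beta, mu}

Variables eligible for adjustment (non-descendants of lam, excluding lam and gamma): {beta, delta, eps, kappa, mu}.
Backdoor paths from lam to gamma:
  P1: lam <- beta -> gamma
  P2: lam <- beta -> kappa <- mu -> gamma
  P3: lam <- mu -> gamma
  P4: lam <- mu -> kappa <- beta -> gamma
The empty set is not sufficient: P1 (lam <- beta -> gamma) has no collider blocking it and no conditioned non-collider, so it is open.
Try {beta, mu}:
  P1: blocked at fork node beta ∈ conditioning set.
  P2: blocked at fork node beta ∈ conditioning set.
  P3: blocked at fork node mu ∈ conditioning set.
  P4: blocked at fork node mu ∈ conditioning set.
{beta, mu} contains no descendant of lam and blocks every backdoor path.
Every element of {beta, mu} is needed (dropping beta leaves P1 open; dropping mu leaves P3 open), so no proper subset is valid.
Among all size-2 subsets of the eligible variables, only {beta, mu} blocks every backdoor path, so it is the unique smallest valid adjustment set.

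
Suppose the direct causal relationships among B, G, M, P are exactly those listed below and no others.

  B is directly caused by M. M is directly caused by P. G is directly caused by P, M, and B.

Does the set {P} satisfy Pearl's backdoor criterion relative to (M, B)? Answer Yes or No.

Backdoor paths from M to B (paths whose first edge points into M):
  P1: M <- P -> G <- B
Condition 1 (no descendant of M in the set): holds — descendants of M are {B, G}; none are in {P}.
Condition 2 (every backdoor path blocked by {P}):
  P1: blocked at fork node P ∈ conditioning set.
{P} satisfies the backdoor criterion.

Yes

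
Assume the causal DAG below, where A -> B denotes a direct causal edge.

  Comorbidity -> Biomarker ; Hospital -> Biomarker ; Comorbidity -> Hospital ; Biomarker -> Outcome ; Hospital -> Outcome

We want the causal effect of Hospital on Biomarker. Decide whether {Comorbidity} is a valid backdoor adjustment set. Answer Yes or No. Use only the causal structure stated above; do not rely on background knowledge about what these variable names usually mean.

Backdoor paths from Hospital to Biomarker (paths whose first edge points into Hospital):
  P1: Hospital <- Comorbidity -> Biomarker
Condition 1 (no descendant of Hospital in the set): holds — descendants of Hospital are {Biomarker, Outcome}; none are in {Comorbidity}.
Condition 2 (every backdoor path blocked by {Comorbidity}):
  P1: blocked at fork node Comorbidity ∈ conditioning set.
{Comorbidity} satisfies the backdoor criterion.

Yes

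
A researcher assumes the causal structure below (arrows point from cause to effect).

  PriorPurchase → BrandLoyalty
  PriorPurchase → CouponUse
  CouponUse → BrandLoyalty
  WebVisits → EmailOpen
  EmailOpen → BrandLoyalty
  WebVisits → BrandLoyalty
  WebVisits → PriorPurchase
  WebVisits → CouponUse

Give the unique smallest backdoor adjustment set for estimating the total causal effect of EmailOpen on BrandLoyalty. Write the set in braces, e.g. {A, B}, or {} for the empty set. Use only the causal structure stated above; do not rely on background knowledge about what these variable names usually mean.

{WebVisits}

Variables eligible for adjustment (non-descendants of EmailOpen, excluding EmailOpen and BrandLoyalty): {CouponUse, PriorPurchase, WebVisits}.
Backdoor paths from EmailOpen to BrandLoyalty:
  P1: EmailOpen <- WebVisits -> PriorPurchase -> CouponUse -> BrandLoyalty
  P2: EmailOpen <- WebVisits -> PriorPurchase -> BrandLoyalty
  P3: EmailOpen <- WebVisits -> CouponUse <- PriorPurchase -> BrandLoyalty
  P4: EmailOpen <- WebVisits -> CouponUse -> BrandLoyalty
  P5: EmailOpen <- WebVisits -> BrandLoyalty
The empty set is not sufficient: P1 (EmailOpen <- WebVisits -> PriorPurchase -> CouponUse -> BrandLoyalty) has no collider blocking it and no conditioned non-collider, so it is open.
Try {WebVisits}:
  P1: blocked at fork node WebVisits ∈ conditioning set.
  P2: blocked at fork node WebVisits ∈ conditioning set.
  P3: blocked at fork node WebVisits ∈ conditioning set.
  P4: blocked at fork node WebVisits ∈ conditioning set.
  P5: blocked at fork node WebVisits ∈ conditioning set.
{WebVisits} contains no descendant of EmailOpen and blocks every backdoor path.
No other singleton works — e.g. {PriorPurchase} leaves P4 open — so {WebVisits} is the unique smallest valid adjustment set.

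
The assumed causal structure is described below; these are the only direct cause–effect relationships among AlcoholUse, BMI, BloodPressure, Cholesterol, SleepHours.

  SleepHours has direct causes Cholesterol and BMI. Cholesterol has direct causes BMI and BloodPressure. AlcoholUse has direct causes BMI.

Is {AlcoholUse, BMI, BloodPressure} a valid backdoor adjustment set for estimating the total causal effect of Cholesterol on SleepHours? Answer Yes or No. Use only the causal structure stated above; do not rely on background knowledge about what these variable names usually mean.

Backdoor paths from Cholesterol to SleepHours (paths whose first edge points into Cholesterol):
  P1: Cholesterol <- BMI -> SleepHours
Condition 1 (no descendant of Cholesterol in the set): holds — descendants of Cholesterol are {SleepHours}; none are in {AlcoholUse, BMI, BloodPressure}.
Condition 2 (every backdoor path blocked by {AlcoholUse, BMI, BloodPressure}):
  P1: blocked at fork node BMI ∈ conditioning set.
{AlcoholUse, BMI, BloodPressure} satisfies the backdoor criterion.

Yes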